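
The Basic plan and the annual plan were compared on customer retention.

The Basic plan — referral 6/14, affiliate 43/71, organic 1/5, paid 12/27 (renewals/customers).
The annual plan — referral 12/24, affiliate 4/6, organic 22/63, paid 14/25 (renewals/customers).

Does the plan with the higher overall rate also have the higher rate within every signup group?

Referral: the Basic plan 6/14 = 42.9%, the annual plan 12/24 = 50.0% → the annual plan
Affiliate: the Basic plan 43/71 = 60.6%, the annual plan 4/6 = 66.7% → the annual plan
Organic: the Basic plan 1/5 = 20.0%, the annual plan 22/63 = 34.9% → the annual plan
Paid: the Basic plan 12/27 = 44.4%, the annual plan 14/25 = 56.0% → the annual plan
Overall: the Basic plan 62/117 = 53.0%, the annual plan 52/118 = 44.1% → the Basic plan
The annual plan wins each signup group but the Basic plan wins overall — the comparison reverses. The annual plan's customers skew toward organic, which has a lower base rate.

No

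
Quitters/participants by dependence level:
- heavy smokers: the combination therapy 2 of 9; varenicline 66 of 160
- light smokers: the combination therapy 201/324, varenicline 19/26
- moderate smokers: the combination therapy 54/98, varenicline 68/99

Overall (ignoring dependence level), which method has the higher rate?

the combination therapy

Heavy smokers: the combination therapy 2/9 = 22.2%, varenicline 66/160 = 41.2% → varenicline
Light smokers: the combination therapy 201/324 = 62.0%, varenicline 19/26 = 73.1% → varenicline
Moderate smokers: the combination therapy 54/98 = 55.1%, varenicline 68/99 = 68.7% → varenicline
Overall: the combination therapy 257/431 = 59.6%, varenicline 153/285 = 53.7% → the combination therapy
(Varenicline wins every dependence group but the combination therapy wins overall — varenicline's participants skew toward the low-rate heavy smokers group.)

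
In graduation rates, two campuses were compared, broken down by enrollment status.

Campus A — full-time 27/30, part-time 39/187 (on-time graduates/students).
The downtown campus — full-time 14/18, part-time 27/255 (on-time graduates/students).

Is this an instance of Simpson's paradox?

Full-time: Campus A 27/30 = 90.0%, the downtown campus 14/18 = 77.8% → Campus A
Part-time: Campus A 39/187 = 20.9%, the downtown campus 27/255 = 10.6% → Campus A
Overall: Campus A 66/217 = 30.4%, the downtown campus 41/273 = 15.0% → Campus A
Campus A wins overall and in every enrollment group — no reversal.

No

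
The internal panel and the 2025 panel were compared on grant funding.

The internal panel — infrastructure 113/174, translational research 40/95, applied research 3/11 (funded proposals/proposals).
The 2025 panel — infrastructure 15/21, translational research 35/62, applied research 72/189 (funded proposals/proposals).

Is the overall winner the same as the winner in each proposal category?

No

Infrastructure: the internal panel 113/174 = 64.9%, the 2025 panel 15/21 = 71.4% → the 2025 panel
Translational research: the internal panel 40/95 = 42.1%, the 2025 panel 35/62 = 56.5% → the 2025 panel
Applied research: the internal panel 3/11 = 27.3%, the 2025 panel 72/189 = 38.1% → the 2025 panel
Overall: the internal panel 156/280 = 55.7%, the 2025 panel 122/272 = 44.9% → the internal panel
The 2025 panel wins each proposal group but the internal panel wins overall — the comparison reverses. The 2025 panel's proposals skew toward applied research, which has a lower base rate.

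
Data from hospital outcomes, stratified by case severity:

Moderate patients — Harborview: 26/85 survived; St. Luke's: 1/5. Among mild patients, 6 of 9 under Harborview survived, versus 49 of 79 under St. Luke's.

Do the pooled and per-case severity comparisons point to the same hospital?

No

Moderate: Harborview 26/85 = 30.6%, St. Luke's 1/5 = 20.0% → Harborview
Mild: Harborview 6/9 = 66.7%, St. Luke's 49/79 = 62.0% → Harborview
Overall: Harborview 32/94 = 34.0%, St. Luke's 50/84 = 59.5% → St. Luke's
Harborview wins each case group but St. Luke's wins overall — the comparison reverses. Harborview's patients skew toward moderate, which has a lower base rate.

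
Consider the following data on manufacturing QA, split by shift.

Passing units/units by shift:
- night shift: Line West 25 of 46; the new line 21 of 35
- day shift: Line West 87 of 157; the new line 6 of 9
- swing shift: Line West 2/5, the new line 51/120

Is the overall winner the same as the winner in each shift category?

No

Night shift: Line West 25/46 = 54.3%, the new line 21/35 = 60.0% → the new line
Day shift: Line West 87/157 = 55.4%, the new line 6/9 = 66.7% → the new line
Swing shift: Line West 2/5 = 40.0%, the new line 51/120 = 42.5% → the new line
Overall: Line West 114/208 = 54.8%, the new line 78/164 = 47.6% → Line West
The new line wins each shift group but Line West wins overall — the comparison reverses. The new line's units skew toward swing shift, which has a lower base rate.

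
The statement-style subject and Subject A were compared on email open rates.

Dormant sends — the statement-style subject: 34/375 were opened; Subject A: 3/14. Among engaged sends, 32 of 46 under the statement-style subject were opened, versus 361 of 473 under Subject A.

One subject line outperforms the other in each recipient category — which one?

Dormant: the statement-style subject 34/375 = 9.1%, Subject A 3/14 = 21.4% → Subject A
Engaged: the statement-style subject 32/46 = 69.6%, Subject A 361/473 = 76.3% → Subject A
Subject A has the higher rate in both groups.

Subject A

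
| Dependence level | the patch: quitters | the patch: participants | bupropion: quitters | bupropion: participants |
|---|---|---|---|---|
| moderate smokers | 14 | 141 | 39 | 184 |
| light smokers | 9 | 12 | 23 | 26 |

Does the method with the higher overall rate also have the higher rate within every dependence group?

Yes

Moderate smokers: the patch 14/141 = 9.9%, bupropion 39/184 = 21.2% → bupropion
Light smokers: the patch 9/12 = 75.0%, bupropion 23/26 = 88.5% → bupropion
Overall: the patch 23/153 = 15.0%, bupropion 62/210 = 29.5% → bupropion
Bupropion wins overall and in every dependence group — no reversal.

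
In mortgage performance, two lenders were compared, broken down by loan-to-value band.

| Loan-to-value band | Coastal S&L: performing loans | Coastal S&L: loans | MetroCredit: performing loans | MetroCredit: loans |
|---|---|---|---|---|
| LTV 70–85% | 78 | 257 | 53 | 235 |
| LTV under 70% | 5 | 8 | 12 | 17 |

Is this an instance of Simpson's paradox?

No

LTV 70–85%: Coastal S&L 78/257 = 30.4%, MetroCredit 53/235 = 22.6% → Coastal S&L
LTV under 70%: Coastal S&L 5/8 = 62.5%, MetroCredit 12/17 = 70.6% → MetroCredit
Overall: Coastal S&L 83/265 = 31.3%, MetroCredit 65/252 = 25.8% → Coastal S&L
Neither sweeps: Coastal S&L wins 1 of 2 groups, MetroCredit wins 1. Coastal S&L wins overall but not every group — no Simpson reversal.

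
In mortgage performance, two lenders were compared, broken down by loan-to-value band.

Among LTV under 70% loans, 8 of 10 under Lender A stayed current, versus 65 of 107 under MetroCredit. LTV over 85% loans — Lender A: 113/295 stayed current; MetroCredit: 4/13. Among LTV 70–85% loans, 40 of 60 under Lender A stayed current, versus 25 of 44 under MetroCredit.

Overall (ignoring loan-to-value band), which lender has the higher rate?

LTV under 70%: Lender A 8/10 = 80.0%, MetroCredit 65/107 = 60.7% → Lender A
LTV over 85%: Lender A 113/295 = 38.3%, MetroCredit 4/13 = 30.8% → Lender A
LTV 70–85%: Lender A 40/60 = 66.7%, MetroCredit 25/44 = 56.8% → Lender A
Overall: Lender A 161/365 = 44.1%, MetroCredit 94/164 = 57.3% → MetroCredit
(Lender A wins every loan-to-value group but MetroCredit wins overall — Lender A's loans skew toward the low-rate LTV over 85% group.)

MetroCredit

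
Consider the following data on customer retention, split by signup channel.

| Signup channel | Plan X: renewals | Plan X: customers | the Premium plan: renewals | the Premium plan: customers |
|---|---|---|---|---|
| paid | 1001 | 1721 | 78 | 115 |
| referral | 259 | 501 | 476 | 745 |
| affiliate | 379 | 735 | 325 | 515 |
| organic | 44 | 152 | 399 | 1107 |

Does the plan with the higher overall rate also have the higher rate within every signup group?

No

Paid: Plan X 1001/1721 = 58.2%, the Premium plan 78/115 = 67.8% → the Premium plan
Referral: Plan X 259/501 = 51.7%, the Premium plan 476/745 = 63.9% → the Premium plan
Affiliate: Plan X 379/735 = 51.6%, the Premium plan 325/515 = 63.1% → the Premium plan
Organic: Plan X 44/152 = 28.9%, the Premium plan 399/1107 = 36.0% → the Premium plan
Overall: Plan X 1683/3109 = 54.1%, the Premium plan 1278/2482 = 51.5% → Plan X
The Premium plan wins each signup group but Plan X wins overall — the comparison reverses. The Premium plan's customers skew toward organic, which has a lower base rate.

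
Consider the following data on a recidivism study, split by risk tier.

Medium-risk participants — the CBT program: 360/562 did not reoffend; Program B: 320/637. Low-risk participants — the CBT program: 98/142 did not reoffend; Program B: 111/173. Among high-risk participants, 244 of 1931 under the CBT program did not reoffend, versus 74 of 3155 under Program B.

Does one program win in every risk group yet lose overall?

Medium-risk: the CBT program 360/562 = 64.1%, Program B 320/637 = 50.2% → the CBT program
Low-risk: the CBT program 98/142 = 69.0%, Program B 111/173 = 64.2% → the CBT program
High-risk: the CBT program 244/1931 = 12.6%, Program B 74/3155 = 2.3% → the CBT program
Overall: the CBT program 702/2635 = 26.6%, Program B 505/3965 = 12.7% → the CBT program
The CBT program wins overall and in every risk group — no reversal.

No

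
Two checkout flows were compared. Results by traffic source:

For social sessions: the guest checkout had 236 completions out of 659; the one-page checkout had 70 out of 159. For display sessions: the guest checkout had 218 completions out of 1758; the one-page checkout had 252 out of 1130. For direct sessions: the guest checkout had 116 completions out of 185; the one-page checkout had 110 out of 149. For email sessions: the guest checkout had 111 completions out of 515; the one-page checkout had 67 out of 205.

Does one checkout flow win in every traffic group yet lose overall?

No

Social: the guest checkout 236/659 = 35.8%, the one-page checkout 70/159 = 44.0% → the one-page checkout
Display: the guest checkout 218/1758 = 12.4%, the one-page checkout 252/1130 = 22.3% → the one-page checkout
Direct: the guest checkout 116/185 = 62.7%, the one-page checkout 110/149 = 73.8% → the one-page checkout
Email: the guest checkout 111/515 = 21.6%, the one-page checkout 67/205 = 32.7% → the one-page checkout
Overall: the guest checkout 681/3117 = 21.8%, the one-page checkout 499/1643 = 30.4% → the one-page checkout
The one-page checkout wins overall and in every traffic group — no reversal.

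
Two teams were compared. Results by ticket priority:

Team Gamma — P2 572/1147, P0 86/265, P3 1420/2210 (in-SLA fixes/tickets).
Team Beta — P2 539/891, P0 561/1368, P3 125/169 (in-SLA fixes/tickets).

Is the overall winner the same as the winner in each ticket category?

P2: Team Gamma 572/1147 = 49.9%, Team Beta 539/891 = 60.5% → Team Beta
P0: Team Gamma 86/265 = 32.5%, Team Beta 561/1368 = 41.0% → Team Beta
P3: Team Gamma 1420/2210 = 64.3%, Team Beta 125/169 = 74.0% → Team Beta
Overall: Team Gamma 2078/3622 = 57.4%, Team Beta 1225/2428 = 50.5% → Team Gamma
Team Beta wins each ticket group but Team Gamma wins overall — the comparison reverses. Team Beta's tickets skew toward P0, which has a lower base rate.

No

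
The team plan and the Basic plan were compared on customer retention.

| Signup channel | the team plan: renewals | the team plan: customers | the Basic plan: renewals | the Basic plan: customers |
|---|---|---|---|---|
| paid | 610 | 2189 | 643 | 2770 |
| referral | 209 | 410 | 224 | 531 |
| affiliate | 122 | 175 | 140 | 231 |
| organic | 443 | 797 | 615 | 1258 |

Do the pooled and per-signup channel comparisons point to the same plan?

Yes

Paid: the team plan 610/2189 = 27.9%, the Basic plan 643/2770 = 23.2% → the team plan
Referral: the team plan 209/410 = 51.0%, the Basic plan 224/531 = 42.2% → the team plan
Affiliate: the team plan 122/175 = 69.7%, the Basic plan 140/231 = 60.6% → the team plan
Organic: the team plan 443/797 = 55.6%, the Basic plan 615/1258 = 48.9% → the team plan
Overall: the team plan 1384/3571 = 38.8%, the Basic plan 1622/4790 = 33.9% → the team plan
The team plan wins overall and in every signup group — no reversal.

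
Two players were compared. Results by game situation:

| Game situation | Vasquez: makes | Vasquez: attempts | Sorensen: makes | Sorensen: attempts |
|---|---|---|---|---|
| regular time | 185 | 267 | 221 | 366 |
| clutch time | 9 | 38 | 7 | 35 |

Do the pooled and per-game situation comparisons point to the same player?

Yes

Regular time: Vasquez 185/267 = 69.3%, Sorensen 221/366 = 60.4% → Vasquez
Clutch time: Vasquez 9/38 = 23.7%, Sorensen 7/35 = 20.0% → Vasquez
Overall: Vasquez 194/305 = 63.6%, Sorensen 228/401 = 56.9% → Vasquez
Vasquez wins overall and in every game group — no reversal.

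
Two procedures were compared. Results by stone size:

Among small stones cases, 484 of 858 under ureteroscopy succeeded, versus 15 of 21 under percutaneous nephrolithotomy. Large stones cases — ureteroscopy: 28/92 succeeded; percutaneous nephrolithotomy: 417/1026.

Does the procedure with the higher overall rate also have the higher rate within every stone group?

Small stones: ureteroscopy 484/858 = 56.4%, percutaneous nephrolithotomy 15/21 = 71.4% → percutaneous nephrolithotomy
Large stones: ureteroscopy 28/92 = 30.4%, percutaneous nephrolithotomy 417/1026 = 40.6% → percutaneous nephrolithotomy
Overall: ureteroscopy 512/950 = 53.9%, percutaneous nephrolithotomy 432/1047 = 41.3% → ureteroscopy
Percutaneous nephrolithotomy wins each stone group but ureteroscopy wins overall — the comparison reverses. Percutaneous nephrolithotomy's cases skew toward large stones, which has a lower base rate.

No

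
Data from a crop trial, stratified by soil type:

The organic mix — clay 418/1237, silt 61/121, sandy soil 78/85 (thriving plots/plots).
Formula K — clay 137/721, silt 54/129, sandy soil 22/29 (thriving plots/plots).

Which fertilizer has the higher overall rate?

the organic mix

Clay: the organic mix 418/1237 = 33.8%, Formula K 137/721 = 19.0% → the organic mix
Silt: the organic mix 61/121 = 50.4%, Formula K 54/129 = 41.9% → the organic mix
Sandy soil: the organic mix 78/85 = 91.8%, Formula K 22/29 = 75.9% → the organic mix
Overall: the organic mix 557/1443 = 38.6%, Formula K 213/879 = 24.2% → the organic mix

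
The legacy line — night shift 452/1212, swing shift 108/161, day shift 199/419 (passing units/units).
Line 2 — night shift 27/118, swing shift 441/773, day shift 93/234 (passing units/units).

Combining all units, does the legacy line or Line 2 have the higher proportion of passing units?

Line 2

Night shift: the legacy line 452/1212 = 37.3%, Line 2 27/118 = 22.9% → the legacy line
Swing shift: the legacy line 108/161 = 67.1%, Line 2 441/773 = 57.1% → the legacy line
Day shift: the legacy line 199/419 = 47.5%, Line 2 93/234 = 39.7% → the legacy line
Overall: the legacy line 759/1792 = 42.4%, Line 2 561/1125 = 49.9% → Line 2
(The legacy line wins every shift group but Line 2 wins overall — the legacy line's units skew toward the low-rate night shift group.)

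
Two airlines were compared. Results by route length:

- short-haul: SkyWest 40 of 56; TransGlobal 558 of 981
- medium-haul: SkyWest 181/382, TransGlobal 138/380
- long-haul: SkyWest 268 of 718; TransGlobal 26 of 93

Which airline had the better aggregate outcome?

TransGlobal

Short-haul: SkyWest 40/56 = 71.4%, TransGlobal 558/981 = 56.9% → SkyWest
Medium-haul: SkyWest 181/382 = 47.4%, TransGlobal 138/380 = 36.3% → SkyWest
Long-haul: SkyWest 268/718 = 37.3%, TransGlobal 26/93 = 28.0% → SkyWest
Overall: SkyWest 489/1156 = 42.3%, TransGlobal 722/1454 = 49.7% → TransGlobal
(SkyWest wins every route group but TransGlobal wins overall — SkyWest's flights skew toward the low-rate long-haul group.)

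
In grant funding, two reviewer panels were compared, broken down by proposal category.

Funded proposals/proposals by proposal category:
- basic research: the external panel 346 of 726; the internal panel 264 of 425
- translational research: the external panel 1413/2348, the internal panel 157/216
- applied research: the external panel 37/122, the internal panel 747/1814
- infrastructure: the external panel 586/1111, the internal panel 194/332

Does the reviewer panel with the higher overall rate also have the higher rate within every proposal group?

Basic research: the external panel 346/726 = 47.7%, the internal panel 264/425 = 62.1% → the internal panel
Translational research: the external panel 1413/2348 = 60.2%, the internal panel 157/216 = 72.7% → the internal panel
Applied research: the external panel 37/122 = 30.3%, the internal panel 747/1814 = 41.2% → the internal panel
Infrastructure: the external panel 586/1111 = 52.7%, the internal panel 194/332 = 58.4% → the internal panel
Overall: the external panel 2382/4307 = 55.3%, the internal panel 1362/2787 = 48.9% → the external panel
The internal panel wins each proposal group but the external panel wins overall — the comparison reverses. The internal panel's proposals skew toward applied research, which has a lower base rate.

No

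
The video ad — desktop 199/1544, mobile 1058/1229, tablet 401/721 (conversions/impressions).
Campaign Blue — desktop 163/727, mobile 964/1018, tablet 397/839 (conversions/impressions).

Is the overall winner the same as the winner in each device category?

No

Desktop: the video ad 199/1544 = 12.9%, Campaign Blue 163/727 = 22.4% → Campaign Blue
Mobile: the video ad 1058/1229 = 86.1%, Campaign Blue 964/1018 = 94.7% → Campaign Blue
Tablet: the video ad 401/721 = 55.6%, Campaign Blue 397/839 = 47.3% → the video ad
Overall: the video ad 1658/3494 = 47.5%, Campaign Blue 1524/2584 = 59.0% → Campaign Blue
Neither sweeps: the video ad wins 1 of 3 groups, Campaign Blue wins 2. Campaign Blue wins overall but not every group — no Simpson reversal.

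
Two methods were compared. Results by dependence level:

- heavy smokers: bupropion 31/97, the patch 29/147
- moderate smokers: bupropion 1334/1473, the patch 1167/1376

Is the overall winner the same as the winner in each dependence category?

Heavy smokers: bupropion 31/97 = 32.0%, the patch 29/147 = 19.7% → bupropion
Moderate smokers: bupropion 1334/1473 = 90.6%, the patch 1167/1376 = 84.8% → bupropion
Overall: bupropion 1365/1570 = 86.9%, the patch 1196/1523 = 78.5% → bupropion
Bupropion wins overall and in every dependence group — no reversal.

Yes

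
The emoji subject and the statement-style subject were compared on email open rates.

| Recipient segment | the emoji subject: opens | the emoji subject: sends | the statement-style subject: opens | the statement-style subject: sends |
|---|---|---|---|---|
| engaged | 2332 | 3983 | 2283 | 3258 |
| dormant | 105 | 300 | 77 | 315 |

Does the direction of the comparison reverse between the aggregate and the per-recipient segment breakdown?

Engaged: the emoji subject 2332/3983 = 58.5%, the statement-style subject 2283/3258 = 70.1% → the statement-style subject
Dormant: the emoji subject 105/300 = 35.0%, the statement-style subject 77/315 = 24.4% → the emoji subject
Overall: the emoji subject 2437/4283 = 56.9%, the statement-style subject 2360/3573 = 66.1% → the statement-style subject
Neither sweeps: the emoji subject wins 1 of 2 groups, the statement-style subject wins 1. The statement-style subject wins overall but not every group — no Simpson reversal.

No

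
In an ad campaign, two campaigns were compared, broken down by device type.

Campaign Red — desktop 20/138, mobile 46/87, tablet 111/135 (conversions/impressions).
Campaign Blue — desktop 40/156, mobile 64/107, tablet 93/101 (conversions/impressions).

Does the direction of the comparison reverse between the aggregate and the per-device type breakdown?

No

Desktop: Campaign Red 20/138 = 14.5%, Campaign Blue 40/156 = 25.6% → Campaign Blue
Mobile: Campaign Red 46/87 = 52.9%, Campaign Blue 64/107 = 59.8% → Campaign Blue
Tablet: Campaign Red 111/135 = 82.2%, Campaign Blue 93/101 = 92.1% → Campaign Blue
Overall: Campaign Red 177/360 = 49.2%, Campaign Blue 197/364 = 54.1% → Campaign Blue
Campaign Blue wins overall and in every device group — no reversal.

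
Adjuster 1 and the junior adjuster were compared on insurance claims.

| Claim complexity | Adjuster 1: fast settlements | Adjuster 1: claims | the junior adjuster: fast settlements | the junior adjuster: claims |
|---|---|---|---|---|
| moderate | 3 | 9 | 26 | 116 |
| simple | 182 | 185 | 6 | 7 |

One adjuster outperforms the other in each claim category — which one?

Moderate: Adjuster 1 3/9 = 33.3%, the junior adjuster 26/116 = 22.4% → Adjuster 1
Simple: Adjuster 1 182/185 = 98.4%, the junior adjuster 6/7 = 85.7% → Adjuster 1
Adjuster 1 has the higher rate in both groups.

Adjuster 1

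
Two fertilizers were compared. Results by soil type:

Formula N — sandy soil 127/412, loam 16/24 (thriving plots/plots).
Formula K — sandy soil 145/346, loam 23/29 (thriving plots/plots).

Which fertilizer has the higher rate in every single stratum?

Formula K

Sandy soil: Formula N 127/412 = 30.8%, Formula K 145/346 = 41.9% → Formula K
Loam: Formula N 16/24 = 66.7%, Formula K 23/29 = 79.3% → Formula K
Formula K has the higher rate in both groups.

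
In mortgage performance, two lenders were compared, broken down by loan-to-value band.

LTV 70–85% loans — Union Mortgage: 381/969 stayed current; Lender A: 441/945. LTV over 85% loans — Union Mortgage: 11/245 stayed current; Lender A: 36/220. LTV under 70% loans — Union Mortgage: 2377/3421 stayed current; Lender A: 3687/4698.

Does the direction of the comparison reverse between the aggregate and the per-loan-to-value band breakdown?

LTV 70–85%: Union Mortgage 381/969 = 39.3%, Lender A 441/945 = 46.7% → Lender A
LTV over 85%: Union Mortgage 11/245 = 4.5%, Lender A 36/220 = 16.4% → Lender A
LTV under 70%: Union Mortgage 2377/3421 = 69.5%, Lender A 3687/4698 = 78.5% → Lender A
Overall: Union Mortgage 2769/4635 = 59.7%, Lender A 4164/5863 = 71.0% → Lender A
Lender A wins overall and in every loan-to-value group — no reversal.

No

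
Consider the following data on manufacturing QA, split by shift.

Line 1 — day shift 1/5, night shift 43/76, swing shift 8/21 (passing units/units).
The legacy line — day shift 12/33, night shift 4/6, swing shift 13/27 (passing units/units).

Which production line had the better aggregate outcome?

Line 1

Day shift: Line 1 1/5 = 20.0%, the legacy line 12/33 = 36.4% → the legacy line
Night shift: Line 1 43/76 = 56.6%, the legacy line 4/6 = 66.7% → the legacy line
Swing shift: Line 1 8/21 = 38.1%, the legacy line 13/27 = 48.1% → the legacy line
Overall: Line 1 52/102 = 51.0%, the legacy line 29/66 = 43.9% → Line 1
(The legacy line wins every shift group but Line 1 wins overall — the legacy line's units skew toward the low-rate day shift group.)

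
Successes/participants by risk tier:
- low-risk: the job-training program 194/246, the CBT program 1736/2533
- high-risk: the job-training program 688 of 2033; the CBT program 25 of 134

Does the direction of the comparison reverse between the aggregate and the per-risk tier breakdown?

Low-risk: the job-training program 194/246 = 78.9%, the CBT program 1736/2533 = 68.5% → the job-training program
High-risk: the job-training program 688/2033 = 33.8%, the CBT program 25/134 = 18.7% → the job-training program
Overall: the job-training program 882/2279 = 38.7%, the CBT program 1761/2667 = 66.0% → the CBT program
The job-training program wins each risk group but the CBT program wins overall — the comparison reverses. The job-training program's participants skew toward high-risk, which has a lower base rate.

Yes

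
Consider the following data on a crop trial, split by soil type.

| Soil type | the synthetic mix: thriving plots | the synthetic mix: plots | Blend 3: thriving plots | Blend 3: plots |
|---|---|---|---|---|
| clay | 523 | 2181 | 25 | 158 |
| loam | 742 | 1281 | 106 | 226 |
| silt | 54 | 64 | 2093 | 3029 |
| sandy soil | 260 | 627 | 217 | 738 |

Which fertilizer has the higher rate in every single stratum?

Clay: the synthetic mix 523/2181 = 24.0%, Blend 3 25/158 = 15.8% → the synthetic mix
Loam: the synthetic mix 742/1281 = 57.9%, Blend 3 106/226 = 46.9% → the synthetic mix
Silt: the synthetic mix 54/64 = 84.4%, Blend 3 2093/3029 = 69.1% → the synthetic mix
Sandy soil: the synthetic mix 260/627 = 41.5%, Blend 3 217/738 = 29.4% → the synthetic mix
The synthetic mix has the higher rate in all 4 groups.

the synthetic mix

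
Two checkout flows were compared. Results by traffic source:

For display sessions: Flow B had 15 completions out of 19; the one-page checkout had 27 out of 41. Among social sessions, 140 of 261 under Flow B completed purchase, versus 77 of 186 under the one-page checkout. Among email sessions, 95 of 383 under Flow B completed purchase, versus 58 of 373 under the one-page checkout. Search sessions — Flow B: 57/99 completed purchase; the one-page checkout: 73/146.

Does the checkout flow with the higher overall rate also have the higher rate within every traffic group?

Display: Flow B 15/19 = 78.9%, the one-page checkout 27/41 = 65.9% → Flow B
Social: Flow B 140/261 = 53.6%, the one-page checkout 77/186 = 41.4% → Flow B
Email: Flow B 95/383 = 24.8%, the one-page checkout 58/373 = 15.5% → Flow B
Search: Flow B 57/99 = 57.6%, the one-page checkout 73/146 = 50.0% → Flow B
Overall: Flow B 307/762 = 40.3%, the one-page checkout 235/746 = 31.5% → Flow B
Flow B wins overall and in every traffic group — no reversal.

Yes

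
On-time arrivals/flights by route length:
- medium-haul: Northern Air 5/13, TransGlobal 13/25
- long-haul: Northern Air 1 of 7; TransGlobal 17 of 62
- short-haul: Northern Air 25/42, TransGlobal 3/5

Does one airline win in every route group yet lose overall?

Medium-haul: Northern Air 5/13 = 38.5%, TransGlobal 13/25 = 52.0% → TransGlobal
Long-haul: Northern Air 1/7 = 14.3%, TransGlobal 17/62 = 27.4% → TransGlobal
Short-haul: Northern Air 25/42 = 59.5%, TransGlobal 3/5 = 60.0% → TransGlobal
Overall: Northern Air 31/62 = 50.0%, TransGlobal 33/92 = 35.9% → Northern Air
TransGlobal wins each route group but Northern Air wins overall — the comparison reverses. TransGlobal's flights skew toward long-haul, which has a lower base rate.

Yes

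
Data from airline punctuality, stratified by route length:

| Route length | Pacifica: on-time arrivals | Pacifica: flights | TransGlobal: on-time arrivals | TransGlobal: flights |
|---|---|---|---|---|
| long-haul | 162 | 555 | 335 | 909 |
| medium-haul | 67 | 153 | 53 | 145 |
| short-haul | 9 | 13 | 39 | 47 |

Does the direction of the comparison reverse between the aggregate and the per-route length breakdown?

No

Long-haul: Pacifica 162/555 = 29.2%, TransGlobal 335/909 = 36.9% → TransGlobal
Medium-haul: Pacifica 67/153 = 43.8%, TransGlobal 53/145 = 36.6% → Pacifica
Short-haul: Pacifica 9/13 = 69.2%, TransGlobal 39/47 = 83.0% → TransGlobal
Overall: Pacifica 238/721 = 33.0%, TransGlobal 427/1101 = 38.8% → TransGlobal
Neither sweeps: Pacifica wins 1 of 3 groups, TransGlobal wins 2. TransGlobal wins overall but not every group — no Simpson reversal.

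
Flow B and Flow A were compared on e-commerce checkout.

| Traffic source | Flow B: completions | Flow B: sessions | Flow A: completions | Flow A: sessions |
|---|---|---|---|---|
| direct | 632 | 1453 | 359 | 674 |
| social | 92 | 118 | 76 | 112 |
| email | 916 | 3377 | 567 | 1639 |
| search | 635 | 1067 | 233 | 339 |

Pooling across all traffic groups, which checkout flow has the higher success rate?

Flow A

Direct: Flow B 632/1453 = 43.5%, Flow A 359/674 = 53.3% → Flow A
Social: Flow B 92/118 = 78.0%, Flow A 76/112 = 67.9% → Flow B
Email: Flow B 916/3377 = 27.1%, Flow A 567/1639 = 34.6% → Flow A
Search: Flow B 635/1067 = 59.5%, Flow A 233/339 = 68.7% → Flow A
Overall: Flow B 2275/6015 = 37.8%, Flow A 1235/2764 = 44.7% → Flow A
(Neither sweeps every traffic group, but Flow A has the higher pooled rate.)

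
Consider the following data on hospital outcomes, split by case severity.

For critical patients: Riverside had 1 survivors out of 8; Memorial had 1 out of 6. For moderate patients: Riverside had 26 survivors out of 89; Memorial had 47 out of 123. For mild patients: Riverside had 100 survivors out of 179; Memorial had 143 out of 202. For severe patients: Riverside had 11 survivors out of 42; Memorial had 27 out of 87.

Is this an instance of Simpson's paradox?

No

Critical: Riverside 1/8 = 12.5%, Memorial 1/6 = 16.7% → Memorial
Moderate: Riverside 26/89 = 29.2%, Memorial 47/123 = 38.2% → Memorial
Mild: Riverside 100/179 = 55.9%, Memorial 143/202 = 70.8% → Memorial
Severe: Riverside 11/42 = 26.2%, Memorial 27/87 = 31.0% → Memorial
Overall: Riverside 138/318 = 43.4%, Memorial 218/418 = 52.2% → Memorial
Memorial wins overall and in every case group — no reversal.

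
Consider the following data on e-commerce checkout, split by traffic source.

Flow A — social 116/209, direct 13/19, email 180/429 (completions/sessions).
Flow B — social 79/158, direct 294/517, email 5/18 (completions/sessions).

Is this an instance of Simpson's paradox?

Yes

Social: Flow A 116/209 = 55.5%, Flow B 79/158 = 50.0% → Flow A
Direct: Flow A 13/19 = 68.4%, Flow B 294/517 = 56.9% → Flow A
Email: Flow A 180/429 = 42.0%, Flow B 5/18 = 27.8% → Flow A
Overall: Flow A 309/657 = 47.0%, Flow B 378/693 = 54.5% → Flow B
Flow A wins each traffic group but Flow B wins overall — the comparison reverses. Flow A's sessions skew toward email, which has a lower base rate.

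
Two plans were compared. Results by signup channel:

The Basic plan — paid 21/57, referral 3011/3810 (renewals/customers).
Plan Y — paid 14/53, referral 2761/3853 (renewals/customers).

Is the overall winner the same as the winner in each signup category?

Paid: the Basic plan 21/57 = 36.8%, Plan Y 14/53 = 26.4% → the Basic plan
Referral: the Basic plan 3011/3810 = 79.0%, Plan Y 2761/3853 = 71.7% → the Basic plan
Overall: the Basic plan 3032/3867 = 78.4%, Plan Y 2775/3906 = 71.0% → the Basic plan
The Basic plan wins overall and in every signup group — no reversal.

Yes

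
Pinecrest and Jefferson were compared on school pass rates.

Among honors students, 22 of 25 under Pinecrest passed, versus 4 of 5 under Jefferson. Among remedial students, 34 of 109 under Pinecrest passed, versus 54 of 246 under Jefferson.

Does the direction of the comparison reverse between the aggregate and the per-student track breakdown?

Honors: Pinecrest 22/25 = 88.0%, Jefferson 4/5 = 80.0% → Pinecrest
Remedial: Pinecrest 34/109 = 31.2%, Jefferson 54/246 = 22.0% → Pinecrest
Overall: Pinecrest 56/134 = 41.8%, Jefferson 58/251 = 23.1% → Pinecrest
Pinecrest wins overall and in every student group — no reversal.

No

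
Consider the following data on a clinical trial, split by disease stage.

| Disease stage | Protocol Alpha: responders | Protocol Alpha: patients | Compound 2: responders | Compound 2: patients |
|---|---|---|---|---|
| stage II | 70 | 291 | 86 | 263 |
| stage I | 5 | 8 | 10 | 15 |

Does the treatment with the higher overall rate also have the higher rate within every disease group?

Stage II: Protocol Alpha 70/291 = 24.1%, Compound 2 86/263 = 32.7% → Compound 2
Stage I: Protocol Alpha 5/8 = 62.5%, Compound 2 10/15 = 66.7% → Compound 2
Overall: Protocol Alpha 75/299 = 25.1%, Compound 2 96/278 = 34.5% → Compound 2
Compound 2 wins overall and in every disease group — no reversal.

Yes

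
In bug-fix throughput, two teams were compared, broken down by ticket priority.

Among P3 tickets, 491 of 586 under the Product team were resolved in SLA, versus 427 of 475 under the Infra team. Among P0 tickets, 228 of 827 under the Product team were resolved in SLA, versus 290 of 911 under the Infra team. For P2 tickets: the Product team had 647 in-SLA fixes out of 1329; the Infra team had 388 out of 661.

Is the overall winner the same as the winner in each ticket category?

P3: the Product team 491/586 = 83.8%, the Infra team 427/475 = 89.9% → the Infra team
P0: the Product team 228/827 = 27.6%, the Infra team 290/911 = 31.8% → the Infra team
P2: the Product team 647/1329 = 48.7%, the Infra team 388/661 = 58.7% → the Infra team
Overall: the Product team 1366/2742 = 49.8%, the Infra team 1105/2047 = 54.0% → the Infra team
The Infra team wins overall and in every ticket group — no reversal.

Yes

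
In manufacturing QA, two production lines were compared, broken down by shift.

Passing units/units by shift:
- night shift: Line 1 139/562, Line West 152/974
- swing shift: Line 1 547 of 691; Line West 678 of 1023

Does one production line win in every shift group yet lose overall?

Night shift: Line 1 139/562 = 24.7%, Line West 152/974 = 15.6% → Line 1
Swing shift: Line 1 547/691 = 79.2%, Line West 678/1023 = 66.3% → Line 1
Overall: Line 1 686/1253 = 54.7%, Line West 830/1997 = 41.6% → Line 1
Line 1 wins overall and in every shift group — no reversal.

No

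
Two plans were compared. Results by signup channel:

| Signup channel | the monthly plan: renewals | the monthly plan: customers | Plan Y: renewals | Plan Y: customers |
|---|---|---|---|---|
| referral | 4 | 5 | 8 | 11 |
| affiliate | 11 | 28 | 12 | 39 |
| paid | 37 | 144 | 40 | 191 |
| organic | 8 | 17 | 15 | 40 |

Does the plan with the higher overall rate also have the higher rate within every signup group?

Referral: the monthly plan 4/5 = 80.0%, Plan Y 8/11 = 72.7% → the monthly plan
Affiliate: the monthly plan 11/28 = 39.3%, Plan Y 12/39 = 30.8% → the monthly plan
Paid: the monthly plan 37/144 = 25.7%, Plan Y 40/191 = 20.9% → the monthly plan
Organic: the monthly plan 8/17 = 47.1%, Plan Y 15/40 = 37.5% → the monthly plan
Overall: the monthly plan 60/194 = 30.9%, Plan Y 75/281 = 26.7% → the monthly plan
The monthly plan wins overall and in every signup group — no reversal.

Yes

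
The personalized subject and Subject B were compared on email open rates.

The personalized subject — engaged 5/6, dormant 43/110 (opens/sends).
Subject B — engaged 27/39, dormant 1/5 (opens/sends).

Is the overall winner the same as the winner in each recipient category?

No

Engaged: the personalized subject 5/6 = 83.3%, Subject B 27/39 = 69.2% → the personalized subject
Dormant: the personalized subject 43/110 = 39.1%, Subject B 1/5 = 20.0% → the personalized subject
Overall: the personalized subject 48/116 = 41.4%, Subject B 28/44 = 63.6% → Subject B
The personalized subject wins each recipient group but Subject B wins overall — the comparison reverses. The personalized subject's sends skew toward dormant, which has a lower base rate.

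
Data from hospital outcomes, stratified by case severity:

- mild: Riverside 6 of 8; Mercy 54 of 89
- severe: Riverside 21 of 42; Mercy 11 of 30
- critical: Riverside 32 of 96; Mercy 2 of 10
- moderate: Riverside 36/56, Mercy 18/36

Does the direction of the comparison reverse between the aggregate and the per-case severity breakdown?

Mild: Riverside 6/8 = 75.0%, Mercy 54/89 = 60.7% → Riverside
Severe: Riverside 21/42 = 50.0%, Mercy 11/30 = 36.7% → Riverside
Critical: Riverside 32/96 = 33.3%, Mercy 2/10 = 20.0% → Riverside
Moderate: Riverside 36/56 = 64.3%, Mercy 18/36 = 50.0% → Riverside
Overall: Riverside 95/202 = 47.0%, Mercy 85/165 = 51.5% → Mercy
Riverside wins each case group but Mercy wins overall — the comparison reverses. Riverside's patients skew toward critical, which has a lower base rate.

Yes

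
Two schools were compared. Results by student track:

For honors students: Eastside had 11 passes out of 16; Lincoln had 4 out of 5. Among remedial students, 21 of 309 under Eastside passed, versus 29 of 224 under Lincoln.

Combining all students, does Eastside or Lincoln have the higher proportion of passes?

Honors: Eastside 11/16 = 68.8%, Lincoln 4/5 = 80.0% → Lincoln
Remedial: Eastside 21/309 = 6.8%, Lincoln 29/224 = 12.9% → Lincoln
Overall: Eastside 32/325 = 9.8%, Lincoln 33/229 = 14.4% → Lincoln

Lincoln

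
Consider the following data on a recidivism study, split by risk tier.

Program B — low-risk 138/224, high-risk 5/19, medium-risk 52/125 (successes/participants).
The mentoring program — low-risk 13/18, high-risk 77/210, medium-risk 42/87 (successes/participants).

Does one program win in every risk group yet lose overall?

Low-risk: Program B 138/224 = 61.6%, the mentoring program 13/18 = 72.2% → the mentoring program
High-risk: Program B 5/19 = 26.3%, the mentoring program 77/210 = 36.7% → the mentoring program
Medium-risk: Program B 52/125 = 41.6%, the mentoring program 42/87 = 48.3% → the mentoring program
Overall: Program B 195/368 = 53.0%, the mentoring program 132/315 = 41.9% → Program B
The mentoring program wins each risk group but Program B wins overall — the comparison reverses. The mentoring program's participants skew toward high-risk, which has a lower base rate.

Yes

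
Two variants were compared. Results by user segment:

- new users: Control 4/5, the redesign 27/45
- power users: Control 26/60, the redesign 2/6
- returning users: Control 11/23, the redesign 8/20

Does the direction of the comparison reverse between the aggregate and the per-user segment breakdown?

Yes

New users: Control 4/5 = 80.0%, the redesign 27/45 = 60.0% → Control
Power users: Control 26/60 = 43.3%, the redesign 2/6 = 33.3% → Control
Returning users: Control 11/23 = 47.8%, the redesign 8/20 = 40.0% → Control
Overall: Control 41/88 = 46.6%, the redesign 37/71 = 52.1% → the redesign
Control wins each user group but the redesign wins overall — the comparison reverses. Control's views skew toward power users, which has a lower base rate.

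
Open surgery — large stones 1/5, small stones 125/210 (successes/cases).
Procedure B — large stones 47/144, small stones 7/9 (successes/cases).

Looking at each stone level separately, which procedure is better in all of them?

Procedure B

Large stones: open surgery 1/5 = 20.0%, Procedure B 47/144 = 32.6% → Procedure B
Small stones: open surgery 125/210 = 59.5%, Procedure B 7/9 = 77.8% → Procedure B
Procedure B has the higher rate in both groups.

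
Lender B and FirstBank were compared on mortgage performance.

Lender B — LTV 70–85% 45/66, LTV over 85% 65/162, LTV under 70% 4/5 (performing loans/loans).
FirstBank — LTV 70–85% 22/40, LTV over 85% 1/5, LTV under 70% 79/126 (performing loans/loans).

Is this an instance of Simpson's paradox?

Yes

LTV 70–85%: Lender B 45/66 = 68.2%, FirstBank 22/40 = 55.0% → Lender B
LTV over 85%: Lender B 65/162 = 40.1%, FirstBank 1/5 = 20.0% → Lender B
LTV under 70%: Lender B 4/5 = 80.0%, FirstBank 79/126 = 62.7% → Lender B
Overall: Lender B 114/233 = 48.9%, FirstBank 102/171 = 59.6% → FirstBank
Lender B wins each loan-to-value group but FirstBank wins overall — the comparison reverses. Lender B's loans skew toward LTV over 85%, which has a lower base rate.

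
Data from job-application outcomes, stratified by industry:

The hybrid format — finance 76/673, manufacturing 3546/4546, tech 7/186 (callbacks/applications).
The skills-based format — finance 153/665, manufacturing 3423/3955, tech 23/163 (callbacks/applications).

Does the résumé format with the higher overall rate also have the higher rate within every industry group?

Yes

Finance: the hybrid format 76/673 = 11.3%, the skills-based format 153/665 = 23.0% → the skills-based format
Manufacturing: the hybrid format 3546/4546 = 78.0%, the skills-based format 3423/3955 = 86.5% → the skills-based format
Tech: the hybrid format 7/186 = 3.8%, the skills-based format 23/163 = 14.1% → the skills-based format
Overall: the hybrid format 3629/5405 = 67.1%, the skills-based format 3599/4783 = 75.2% → the skills-based format
The skills-based format wins overall and in every industry group — no reversal.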